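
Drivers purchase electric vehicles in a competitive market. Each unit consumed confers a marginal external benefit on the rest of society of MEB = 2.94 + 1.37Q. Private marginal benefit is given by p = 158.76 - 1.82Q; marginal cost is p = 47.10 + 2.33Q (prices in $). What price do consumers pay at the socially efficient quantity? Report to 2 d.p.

P = $83.73

Social marginal benefit = demand + MEB = 161.70 - 0.45Q.
Set SMB = MC: 161.70 - 0.45Q = 47.10 + 2.33Q → Q* = 41.2230.
Consumer price on the demand curve at Q*: 158.76 − 1.82×41.2230 = 83.7341.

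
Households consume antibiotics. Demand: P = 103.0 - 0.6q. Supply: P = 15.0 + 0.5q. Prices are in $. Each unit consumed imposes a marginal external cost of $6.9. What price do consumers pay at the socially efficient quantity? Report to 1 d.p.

P = $58.8

Social marginal benefit = demand − MEC = 96.1 - 0.6q.
Set SMB = MC: 96.1 - 0.6q = 15.0 + 0.5q → q* = 73.7273.
Consumer price on the demand curve at q*: 103.0 − 0.6×73.7273 = 58.7636.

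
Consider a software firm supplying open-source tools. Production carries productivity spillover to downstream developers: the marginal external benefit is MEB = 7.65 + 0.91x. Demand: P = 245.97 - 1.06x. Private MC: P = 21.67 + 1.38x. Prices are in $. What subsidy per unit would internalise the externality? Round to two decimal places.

subsidy = $145.61 per unit

Social marginal cost = private MC − MEB = 14.02 + 0.47x.
Set SMC = demand: 14.02 + 0.47x = 245.97 - 1.06x → x* = 151.6013.
The Pigouvian subsidy equals MEB at x*: 7.65 + 0.91×151.6013 = 145.6072.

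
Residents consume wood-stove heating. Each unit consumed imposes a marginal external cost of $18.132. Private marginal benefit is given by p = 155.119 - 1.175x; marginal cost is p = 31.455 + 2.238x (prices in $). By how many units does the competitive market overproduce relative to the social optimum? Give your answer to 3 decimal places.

Market equilibrium (private): 31.455 + 2.238x = 155.119 - 1.175x → x_m = 36.2332.
Social marginal benefit = demand − MEC = 136.987 - 1.175x.
Set SMB = MC: 136.987 - 1.175x = 31.455 + 2.238x → x* = 30.9206.
Gap = |36.2332 − 30.9206| = 5.3126.

5.313 units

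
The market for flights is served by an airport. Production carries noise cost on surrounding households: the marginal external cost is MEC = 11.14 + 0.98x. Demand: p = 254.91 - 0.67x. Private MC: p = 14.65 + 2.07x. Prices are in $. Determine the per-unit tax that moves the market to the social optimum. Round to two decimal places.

tax = $71.50 per unit

Social marginal cost = private MC + MEC = 25.79 + 3.05x.
Set SMC = demand: 25.79 + 3.05x = 254.91 - 0.67x → x* = 61.5914.
The Pigouvian tax equals MEC at x*: 11.14 + 0.98×61.5914 = 71.4996.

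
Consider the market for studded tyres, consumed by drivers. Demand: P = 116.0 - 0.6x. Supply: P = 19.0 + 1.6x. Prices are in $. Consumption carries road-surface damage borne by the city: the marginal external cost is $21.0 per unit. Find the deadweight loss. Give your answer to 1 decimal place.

DWL = $100.2

Market equilibrium (private): 19.0 + 1.6x = 116.0 - 0.6x → x_m = 44.0909.
Social marginal benefit = demand − MEC = 95.0 - 0.6x.
Set SMB = MC: 95.0 - 0.6x = 19.0 + 1.6x → x* = 34.5455.
Between x* and x_m the wedge MC − SMB runs linearly from 0 to MEC(x_m), so the loss is a triangle.
DWL = ½ × 9.5454 × 21.0000 = 100.2267.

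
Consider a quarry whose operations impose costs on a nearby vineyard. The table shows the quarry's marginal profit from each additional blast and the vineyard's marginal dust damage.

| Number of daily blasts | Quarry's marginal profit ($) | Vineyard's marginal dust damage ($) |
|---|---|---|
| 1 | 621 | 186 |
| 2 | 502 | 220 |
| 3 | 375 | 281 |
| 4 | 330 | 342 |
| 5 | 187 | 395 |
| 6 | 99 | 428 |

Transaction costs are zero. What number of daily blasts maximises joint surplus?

Bargaining reaches the level where marginal profit last exceeds marginal dust damage.
That holds through level 3 (375 ≥ 281) but not at 4 (330 < 342).

3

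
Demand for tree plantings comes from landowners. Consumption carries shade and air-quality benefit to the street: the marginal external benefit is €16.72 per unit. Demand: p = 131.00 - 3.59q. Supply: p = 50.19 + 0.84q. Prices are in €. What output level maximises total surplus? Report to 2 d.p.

q* = 22.02

Social marginal benefit = demand + MEB = 147.72 - 3.59q.
Set SMB = MC: 147.72 - 3.59q = 50.19 + 0.84q → q* = 22.0158.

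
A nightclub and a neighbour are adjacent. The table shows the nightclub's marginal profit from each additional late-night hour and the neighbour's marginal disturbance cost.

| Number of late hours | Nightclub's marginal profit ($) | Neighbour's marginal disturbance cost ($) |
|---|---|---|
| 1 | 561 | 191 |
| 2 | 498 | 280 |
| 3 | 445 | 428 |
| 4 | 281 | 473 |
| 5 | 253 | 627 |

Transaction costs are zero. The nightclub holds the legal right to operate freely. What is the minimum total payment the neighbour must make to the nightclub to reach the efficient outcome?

$534

Left alone the nightclub would choose level 5 (marginal profit stays positive).
Efficient level: k* = 3 (marginal profit ≥ marginal disturbance cost through 3).
The neighbour must at least cover the nightclub's forgone profit from cutting 5→3: 281 + 253 = 534.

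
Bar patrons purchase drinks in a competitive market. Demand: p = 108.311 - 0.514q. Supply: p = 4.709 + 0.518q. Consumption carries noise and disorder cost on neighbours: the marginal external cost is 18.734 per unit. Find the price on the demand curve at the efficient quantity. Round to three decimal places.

P = 66.041

Social marginal benefit = demand − MEC = 89.577 - 0.514q.
Set SMB = MC: 89.577 - 0.514q = 4.709 + 0.518q → q* = 82.2364.
Consumer price on the demand curve at q*: 108.311 − 0.514×82.2364 = 66.0415.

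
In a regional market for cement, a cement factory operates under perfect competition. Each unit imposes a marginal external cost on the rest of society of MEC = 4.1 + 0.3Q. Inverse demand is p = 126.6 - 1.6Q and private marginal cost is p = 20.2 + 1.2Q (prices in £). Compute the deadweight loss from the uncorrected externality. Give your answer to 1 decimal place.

DWL = £38.8

Market equilibrium (private): 20.2 + 1.2Q = 126.6 - 1.6Q → Q_m = 38.0000.
Social marginal cost = private MC + MEC = 24.3 + 1.5Q.
Set SMC = demand: 24.3 + 1.5Q = 126.6 - 1.6Q → Q* = 33.0000.
The loss is the area between SMC and demand from Q* to Q_m; with linear curves that's a triangle of height MEC(Q_m).
DWL = ½ × 5.0000 × 15.5000 = 38.7500.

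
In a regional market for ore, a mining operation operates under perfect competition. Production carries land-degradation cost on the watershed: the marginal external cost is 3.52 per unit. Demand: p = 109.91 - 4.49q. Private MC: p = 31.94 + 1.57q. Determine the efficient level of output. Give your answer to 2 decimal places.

q* = 12.29

Social marginal cost = private MC + MEC = 35.46 + 1.57q.
Set SMC = demand: 35.46 + 1.57q = 109.91 - 4.49q → q* = 12.2855.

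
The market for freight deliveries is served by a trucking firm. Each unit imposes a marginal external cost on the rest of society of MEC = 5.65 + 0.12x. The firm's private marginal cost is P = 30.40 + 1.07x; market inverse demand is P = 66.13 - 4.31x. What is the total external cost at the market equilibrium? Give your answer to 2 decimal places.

Market equilibrium (private): 30.40 + 1.07x = 66.13 - 4.31x → x_m = 6.6413.
Total external cost = ∫₀^{x_m} (5.65 + 0.12x) dx = 5.65×6.6413 + ½×0.12×6.6413² = 40.1698.

40.17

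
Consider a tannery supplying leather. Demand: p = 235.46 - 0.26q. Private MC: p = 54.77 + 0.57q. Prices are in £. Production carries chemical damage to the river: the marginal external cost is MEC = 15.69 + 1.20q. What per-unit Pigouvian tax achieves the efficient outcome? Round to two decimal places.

tax = £113.23 per unit

Social marginal cost = private MC + MEC = 70.46 + 1.77q.
Set SMC = demand: 70.46 + 1.77q = 235.46 - 0.26q → q* = 81.2808.
The Pigouvian tax equals MEC at q*: 15.69 + 1.20×81.2808 = 113.2270.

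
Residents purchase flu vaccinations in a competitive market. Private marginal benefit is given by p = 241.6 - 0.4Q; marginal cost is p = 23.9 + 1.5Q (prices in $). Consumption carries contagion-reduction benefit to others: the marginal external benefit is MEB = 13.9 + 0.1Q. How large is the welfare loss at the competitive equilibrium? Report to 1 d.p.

DWL = $178.6

Market equilibrium (private): 23.9 + 1.5Q = 241.6 - 0.4Q → Q_m = 114.5789.
Social marginal benefit = demand + MEB = 255.5 - 0.3Q.
Set SMB = MC: 255.5 - 0.3Q = 23.9 + 1.5Q → Q* = 128.6667.
Between Q* and Q_m the wedge SMB − MC runs linearly from 0 to MEB(Q_m), so the loss is a triangle.
DWL = ½ × 14.0878 × 25.3579 = 178.6185.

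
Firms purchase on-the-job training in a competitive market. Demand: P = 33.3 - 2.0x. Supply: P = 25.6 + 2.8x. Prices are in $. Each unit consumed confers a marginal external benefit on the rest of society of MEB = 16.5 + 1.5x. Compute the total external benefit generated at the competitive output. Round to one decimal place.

$28.4

Market equilibrium (private): 25.6 + 2.8x = 33.3 - 2.0x → x_m = 1.6042.
Total external benefit = ∫₀^{x_m} (16.5 + 1.5x) dx = 16.5×1.6042 + ½×1.5×1.6042² = 28.3994.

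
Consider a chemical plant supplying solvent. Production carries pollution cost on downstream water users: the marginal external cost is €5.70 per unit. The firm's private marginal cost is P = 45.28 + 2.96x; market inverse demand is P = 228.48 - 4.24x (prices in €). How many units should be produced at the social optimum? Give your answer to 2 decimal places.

Social marginal cost = private MC + MEC = 50.98 + 2.96x.
Set SMC = demand: 50.98 + 2.96x = 228.48 - 4.24x → x* = 24.6528.

x* = 24.65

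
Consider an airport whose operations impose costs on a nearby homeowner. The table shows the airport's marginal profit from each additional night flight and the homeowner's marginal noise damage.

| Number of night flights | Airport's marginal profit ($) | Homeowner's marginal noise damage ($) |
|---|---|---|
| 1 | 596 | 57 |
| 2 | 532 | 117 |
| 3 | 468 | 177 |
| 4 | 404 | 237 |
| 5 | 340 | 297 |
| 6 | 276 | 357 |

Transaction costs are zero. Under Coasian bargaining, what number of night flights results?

Bargaining reaches the level where marginal profit last exceeds marginal noise damage.
That holds through level 5 (340 ≥ 297) but not at 6 (276 < 357).

5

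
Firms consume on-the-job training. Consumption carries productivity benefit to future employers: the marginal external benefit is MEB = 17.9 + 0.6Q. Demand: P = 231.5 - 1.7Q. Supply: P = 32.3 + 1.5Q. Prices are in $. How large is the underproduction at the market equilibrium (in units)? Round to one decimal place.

Market equilibrium (private): 32.3 + 1.5Q = 231.5 - 1.7Q → Q_m = 62.2500.
Social marginal benefit = demand + MEB = 249.4 - 1.1Q.
Set SMB = MC: 249.4 - 1.1Q = 32.3 + 1.5Q → Q* = 83.5000.
Gap = |62.2500 − 83.5000| = 21.2500.

21.3 units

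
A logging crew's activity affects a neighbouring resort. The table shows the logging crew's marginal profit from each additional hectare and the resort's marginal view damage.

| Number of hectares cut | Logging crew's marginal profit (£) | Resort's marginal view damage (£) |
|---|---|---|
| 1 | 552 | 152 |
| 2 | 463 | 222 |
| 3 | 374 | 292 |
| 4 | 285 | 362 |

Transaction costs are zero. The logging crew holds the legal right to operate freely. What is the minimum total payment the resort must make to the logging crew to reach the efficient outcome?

£285

Left alone the logging crew would choose level 4 (marginal profit stays positive).
Efficient level: k* = 3 (marginal profit ≥ marginal view damage through 3).
The resort must at least cover the logging crew's forgone profit from cutting 4→3: 285 = 285.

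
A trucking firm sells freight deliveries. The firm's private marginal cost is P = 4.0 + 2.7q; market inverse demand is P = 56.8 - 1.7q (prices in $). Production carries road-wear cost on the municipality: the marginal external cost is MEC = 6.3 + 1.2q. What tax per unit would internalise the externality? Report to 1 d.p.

tax = $16.3 per unit

Social marginal cost = private MC + MEC = 10.3 + 3.9q.
Set SMC = demand: 10.3 + 3.9q = 56.8 - 1.7q → q* = 8.3036.
The Pigouvian tax equals MEC at q*: 6.3 + 1.2×8.3036 = 16.2643.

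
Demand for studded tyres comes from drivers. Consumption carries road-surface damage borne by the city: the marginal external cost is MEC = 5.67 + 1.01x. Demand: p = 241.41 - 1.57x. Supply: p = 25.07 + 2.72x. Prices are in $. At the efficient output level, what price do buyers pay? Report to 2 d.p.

P = $179.00

Social marginal benefit = demand − MEC = 235.74 - 2.58x.
Set SMB = MC: 235.74 - 2.58x = 25.07 + 2.72x → x* = 39.7491.
Consumer price on the demand curve at x*: 241.41 − 1.57×39.7491 = 179.0039.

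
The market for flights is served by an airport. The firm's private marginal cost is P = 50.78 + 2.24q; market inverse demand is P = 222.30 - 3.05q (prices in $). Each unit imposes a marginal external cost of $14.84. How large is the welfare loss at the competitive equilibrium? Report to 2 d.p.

Market equilibrium (private): 50.78 + 2.24q = 222.30 - 3.05q → q_m = 32.4234.
Social marginal cost = private MC + MEC = 65.62 + 2.24q.
Set SMC = demand: 65.62 + 2.24q = 222.30 - 3.05q → q* = 29.6181.
The welfare-loss triangle has base |q_m − q*| and height MEC(q_m) (the vertical gap between SMC and demand is zero at q* and MEC at q_m).
DWL = ½ × 2.8053 × 14.8400 = 20.8153.

DWL = $20.82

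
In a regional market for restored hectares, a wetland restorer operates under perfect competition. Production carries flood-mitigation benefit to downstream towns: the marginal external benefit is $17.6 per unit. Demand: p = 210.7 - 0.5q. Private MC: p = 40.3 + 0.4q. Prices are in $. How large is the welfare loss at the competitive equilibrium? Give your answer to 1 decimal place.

DWL = $172.1

Market equilibrium (private): 40.3 + 0.4q = 210.7 - 0.5q → q_m = 189.3333.
Social marginal cost = private MC − MEB = 22.7 + 0.4q.
Set SMC = demand: 22.7 + 0.4q = 210.7 - 0.5q → q* = 208.8889.
The welfare-loss triangle has base |q_m − q*| and height MEB(q_m) (the vertical gap between SMC and demand is zero at q* and MEB at q_m).
DWL = ½ × 19.5556 × 17.6000 = 172.0893.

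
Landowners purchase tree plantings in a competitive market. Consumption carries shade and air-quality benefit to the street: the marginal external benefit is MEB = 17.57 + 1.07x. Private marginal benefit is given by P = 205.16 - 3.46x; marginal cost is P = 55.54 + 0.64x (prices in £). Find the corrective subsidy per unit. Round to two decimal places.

subsidy = £76.61 per unit

Social marginal benefit = demand + MEB = 222.73 - 2.39x.
Set SMB = MC: 222.73 - 2.39x = 55.54 + 0.64x → x* = 55.1782.
The Pigouvian subsidy equals MEB at x*: 17.57 + 1.07×55.1782 = 76.6107.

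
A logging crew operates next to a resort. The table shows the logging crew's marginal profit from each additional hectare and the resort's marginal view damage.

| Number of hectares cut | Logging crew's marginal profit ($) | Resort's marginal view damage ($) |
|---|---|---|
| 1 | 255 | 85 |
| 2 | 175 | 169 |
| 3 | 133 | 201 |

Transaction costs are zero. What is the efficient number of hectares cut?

Bargaining reaches the level where marginal profit last exceeds marginal view damage.
That holds through level 2 (175 ≥ 169) but not at 3 (133 < 201).

2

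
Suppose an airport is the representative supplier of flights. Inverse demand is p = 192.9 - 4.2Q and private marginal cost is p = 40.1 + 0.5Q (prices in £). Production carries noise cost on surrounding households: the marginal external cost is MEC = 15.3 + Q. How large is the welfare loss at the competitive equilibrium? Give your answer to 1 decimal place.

Market equilibrium (private): 40.1 + 0.5Q = 192.9 - 4.2Q → Q_m = 32.5106.
Social marginal cost = private MC + MEC = 55.4 + 1.5Q.
Set SMC = demand: 55.4 + 1.5Q = 192.9 - 4.2Q → Q* = 24.1228.
The welfare-loss triangle has base |Q_m − Q*| and height MEC(Q_m) (the vertical gap between SMC and demand is zero at Q* and MEC at Q_m).
DWL = ½ × 8.3878 × 47.8106 = 200.5129.

DWL = £200.5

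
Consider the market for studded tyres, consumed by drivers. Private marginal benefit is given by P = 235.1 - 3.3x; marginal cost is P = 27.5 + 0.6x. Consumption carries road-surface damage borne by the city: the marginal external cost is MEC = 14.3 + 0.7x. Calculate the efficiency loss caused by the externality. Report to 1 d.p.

DWL = 289.0

Market equilibrium (private): 27.5 + 0.6x = 235.1 - 3.3x → x_m = 53.2308.
Social marginal benefit = demand − MEC = 220.8 - 4.0x.
Set SMB = MC: 220.8 - 4.0x = 27.5 + 0.6x → x* = 42.0217.
Between x* and x_m the wedge MC − SMB runs linearly from 0 to MEC(x_m), so the loss is a triangle.
DWL = ½ × 11.2091 × 51.5615 = 288.9790.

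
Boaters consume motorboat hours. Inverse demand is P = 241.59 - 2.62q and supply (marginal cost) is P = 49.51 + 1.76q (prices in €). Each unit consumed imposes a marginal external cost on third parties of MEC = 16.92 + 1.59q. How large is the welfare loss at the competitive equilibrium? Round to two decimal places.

Market equilibrium (private): 49.51 + 1.76q = 241.59 - 2.62q → q_m = 43.8539.
Social marginal benefit = demand − MEC = 224.67 - 4.21q.
Set SMB = MC: 224.67 - 4.21q = 49.51 + 1.76q → q* = 29.3400.
The welfare-loss triangle has base |q_m − q*| and height MEC(q_m) (the vertical gap between SMB and MC is zero at q* and MEC at q_m).
DWL = ½ × 14.5139 × 86.6477 = 628.7980.

DWL = €628.80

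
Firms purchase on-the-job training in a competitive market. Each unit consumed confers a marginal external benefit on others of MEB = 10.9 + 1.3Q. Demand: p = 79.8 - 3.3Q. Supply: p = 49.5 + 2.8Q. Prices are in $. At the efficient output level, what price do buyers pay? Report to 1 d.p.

P = $51.5

Social marginal benefit = demand + MEB = 90.7 - 2.0Q.
Set SMB = MC: 90.7 - 2.0Q = 49.5 + 2.8Q → Q* = 8.5833.
Consumer price on the demand curve at Q*: 79.8 − 3.3×8.5833 = 51.4751.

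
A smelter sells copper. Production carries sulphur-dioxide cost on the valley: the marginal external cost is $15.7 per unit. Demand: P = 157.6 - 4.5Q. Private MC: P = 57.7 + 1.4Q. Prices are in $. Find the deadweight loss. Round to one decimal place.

Market equilibrium (private): 57.7 + 1.4Q = 157.6 - 4.5Q → Q_m = 16.9322.
Social marginal cost = private MC + MEC = 73.4 + 1.4Q.
Set SMC = demand: 73.4 + 1.4Q = 157.6 - 4.5Q → Q* = 14.2712.
Height of the DWL triangle at Q_m is SMC(Q_m) − demand(Q_m) = MEC(Q_m) = 15.7000.
DWL = ½ × 2.6610 × 15.7000 = 20.8889.

DWL = $20.9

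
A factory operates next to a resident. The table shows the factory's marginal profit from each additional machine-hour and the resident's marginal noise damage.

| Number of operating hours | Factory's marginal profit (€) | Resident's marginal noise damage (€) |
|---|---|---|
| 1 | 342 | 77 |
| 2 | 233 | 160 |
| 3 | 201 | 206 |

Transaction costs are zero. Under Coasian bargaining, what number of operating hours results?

Bargaining reaches the level where marginal profit last exceeds marginal noise damage.
That holds through level 2 (233 ≥ 160) but not at 3 (201 < 206).

2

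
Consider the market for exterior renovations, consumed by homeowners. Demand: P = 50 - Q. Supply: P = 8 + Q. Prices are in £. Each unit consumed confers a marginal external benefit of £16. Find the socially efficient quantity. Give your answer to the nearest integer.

Q* = 29

Social marginal benefit = demand + MEB = 66 - Q.
Set SMB = MC: 66 - Q = 8 + Q → Q* = 29.0000.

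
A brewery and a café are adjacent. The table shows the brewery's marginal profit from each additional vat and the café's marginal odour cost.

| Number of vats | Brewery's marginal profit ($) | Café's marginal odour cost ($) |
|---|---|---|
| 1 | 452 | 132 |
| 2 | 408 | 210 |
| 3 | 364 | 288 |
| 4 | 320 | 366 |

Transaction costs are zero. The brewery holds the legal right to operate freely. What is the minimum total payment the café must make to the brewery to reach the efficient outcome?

Left alone the brewery would choose level 4 (marginal profit stays positive).
Efficient level: k* = 3 (marginal profit ≥ marginal odour cost through 3).
The café must at least cover the brewery's forgone profit from cutting 4→3: 320 = 320.

$320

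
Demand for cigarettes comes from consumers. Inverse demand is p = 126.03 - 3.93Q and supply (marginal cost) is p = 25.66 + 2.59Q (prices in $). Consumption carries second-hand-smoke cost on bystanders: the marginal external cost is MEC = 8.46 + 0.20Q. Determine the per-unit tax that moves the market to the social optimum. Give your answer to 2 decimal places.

tax = $11.20 per unit

Social marginal benefit = demand − MEC = 117.57 - 4.13Q.
Set SMB = MC: 117.57 - 4.13Q = 25.66 + 2.59Q → Q* = 13.6771.
The Pigouvian tax equals MEC at Q*: 8.46 + 0.20×13.6771 = 11.1954.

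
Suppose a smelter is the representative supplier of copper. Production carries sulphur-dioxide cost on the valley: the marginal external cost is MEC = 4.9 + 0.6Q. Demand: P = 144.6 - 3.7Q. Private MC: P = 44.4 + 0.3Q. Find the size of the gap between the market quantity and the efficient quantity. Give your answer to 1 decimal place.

Market equilibrium (private): 44.4 + 0.3Q = 144.6 - 3.7Q → Q_m = 25.0500.
Social marginal cost = private MC + MEC = 49.3 + 0.9Q.
Set SMC = demand: 49.3 + 0.9Q = 144.6 - 3.7Q → Q* = 20.7174.
Gap = |25.0500 − 20.7174| = 4.3326.

4.3 units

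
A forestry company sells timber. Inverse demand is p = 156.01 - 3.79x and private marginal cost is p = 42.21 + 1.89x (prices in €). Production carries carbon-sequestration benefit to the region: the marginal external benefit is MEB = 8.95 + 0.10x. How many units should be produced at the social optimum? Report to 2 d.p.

Social marginal cost = private MC − MEB = 33.26 + 1.79x.
Set SMC = demand: 33.26 + 1.79x = 156.01 - 3.79x → x* = 21.9982.

x* = 22.00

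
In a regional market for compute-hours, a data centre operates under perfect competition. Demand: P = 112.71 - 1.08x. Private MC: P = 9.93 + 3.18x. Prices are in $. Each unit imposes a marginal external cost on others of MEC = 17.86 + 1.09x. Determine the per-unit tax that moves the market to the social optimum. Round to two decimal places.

tax = $35.16 per unit

Social marginal cost = private MC + MEC = 27.79 + 4.27x.
Set SMC = demand: 27.79 + 4.27x = 112.71 - 1.08x → x* = 15.8729.
The Pigouvian tax equals MEC at x*: 17.86 + 1.09×15.8729 = 35.1615.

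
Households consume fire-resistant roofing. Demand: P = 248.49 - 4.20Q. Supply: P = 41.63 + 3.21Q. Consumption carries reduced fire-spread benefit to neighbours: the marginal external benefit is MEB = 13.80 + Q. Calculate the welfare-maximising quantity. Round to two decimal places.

Q* = 34.42

Social marginal benefit = demand + MEB = 262.29 - 3.20Q.
Set SMB = MC: 262.29 - 3.20Q = 41.63 + 3.21Q → Q* = 34.4243.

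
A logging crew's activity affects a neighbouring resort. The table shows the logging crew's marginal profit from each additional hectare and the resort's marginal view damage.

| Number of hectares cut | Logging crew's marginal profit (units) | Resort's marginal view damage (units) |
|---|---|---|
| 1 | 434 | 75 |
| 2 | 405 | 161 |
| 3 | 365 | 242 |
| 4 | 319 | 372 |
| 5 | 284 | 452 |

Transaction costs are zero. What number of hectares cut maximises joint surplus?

Bargaining reaches the level where marginal profit last exceeds marginal view damage.
That holds through level 3 (365 ≥ 242) but not at 4 (319 < 372).

3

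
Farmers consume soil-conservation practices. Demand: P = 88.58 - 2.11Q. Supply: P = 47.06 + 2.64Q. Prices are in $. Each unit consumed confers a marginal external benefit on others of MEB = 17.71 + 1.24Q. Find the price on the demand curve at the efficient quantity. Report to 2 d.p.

Social marginal benefit = demand + MEB = 106.29 - 0.87Q.
Set SMB = MC: 106.29 - 0.87Q = 47.06 + 2.64Q → Q* = 16.8746.
Consumer price on the demand curve at Q*: 88.58 − 2.11×16.8746 = 52.9746.

P = $52.97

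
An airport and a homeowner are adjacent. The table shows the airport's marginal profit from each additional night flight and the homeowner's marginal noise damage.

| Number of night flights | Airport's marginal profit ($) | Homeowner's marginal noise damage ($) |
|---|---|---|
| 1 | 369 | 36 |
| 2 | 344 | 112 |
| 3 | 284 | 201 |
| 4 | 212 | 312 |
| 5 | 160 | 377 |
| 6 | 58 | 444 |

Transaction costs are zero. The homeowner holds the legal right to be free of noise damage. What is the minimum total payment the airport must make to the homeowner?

$349

Efficient level: marginal profit ≥ marginal noise damage through level 3, so k* = 3.
With the homeowner holding the right, the airport must at least compensate total damage at k*: 36 + 112 + 201 = 349.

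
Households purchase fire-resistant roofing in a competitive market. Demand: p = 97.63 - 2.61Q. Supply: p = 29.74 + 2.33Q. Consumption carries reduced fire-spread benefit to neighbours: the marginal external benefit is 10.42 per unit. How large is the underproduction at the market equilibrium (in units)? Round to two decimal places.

Market equilibrium (private): 29.74 + 2.33Q = 97.63 - 2.61Q → Q_m = 13.7429.
Social marginal benefit = demand + MEB = 108.05 - 2.61Q.
Set SMB = MC: 108.05 - 2.61Q = 29.74 + 2.33Q → Q* = 15.8522.
Gap = |13.7429 − 15.8522| = 2.1093.

2.11 units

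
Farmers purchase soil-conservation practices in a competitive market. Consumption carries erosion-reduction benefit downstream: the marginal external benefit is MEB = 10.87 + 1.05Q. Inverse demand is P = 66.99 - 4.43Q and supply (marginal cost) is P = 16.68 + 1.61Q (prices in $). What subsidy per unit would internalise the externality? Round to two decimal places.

Social marginal benefit = demand + MEB = 77.86 - 3.38Q.
Set SMB = MC: 77.86 - 3.38Q = 16.68 + 1.61Q → Q* = 12.2605.
The Pigouvian subsidy equals MEB at Q*: 10.87 + 1.05×12.2605 = 23.7435.

subsidy = $23.74 per unit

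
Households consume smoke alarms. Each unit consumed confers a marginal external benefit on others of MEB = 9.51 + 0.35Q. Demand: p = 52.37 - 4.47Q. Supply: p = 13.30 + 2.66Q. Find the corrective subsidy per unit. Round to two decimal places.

subsidy = 12.02 per unit

Social marginal benefit = demand + MEB = 61.88 - 4.12Q.
Set SMB = MC: 61.88 - 4.12Q = 13.30 + 2.66Q → Q* = 7.1652.
The Pigouvian subsidy equals MEB at Q*: 9.51 + 0.35×7.1652 = 12.0178.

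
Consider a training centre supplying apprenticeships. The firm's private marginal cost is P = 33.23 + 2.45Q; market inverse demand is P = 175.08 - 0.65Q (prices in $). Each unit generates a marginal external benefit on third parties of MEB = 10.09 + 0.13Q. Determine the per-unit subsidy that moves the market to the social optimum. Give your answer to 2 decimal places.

subsidy = $16.74 per unit

Social marginal cost = private MC − MEB = 23.14 + 2.32Q.
Set SMC = demand: 23.14 + 2.32Q = 175.08 - 0.65Q → Q* = 51.1582.
The Pigouvian subsidy equals MEB at Q*: 10.09 + 0.13×51.1582 = 16.7406.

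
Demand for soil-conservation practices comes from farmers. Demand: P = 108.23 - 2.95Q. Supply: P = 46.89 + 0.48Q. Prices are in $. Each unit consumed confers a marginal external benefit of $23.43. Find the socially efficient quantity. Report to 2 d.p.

Q* = 24.71

Social marginal benefit = demand + MEB = 131.66 - 2.95Q.
Set SMB = MC: 131.66 - 2.95Q = 46.89 + 0.48Q → Q* = 24.7143.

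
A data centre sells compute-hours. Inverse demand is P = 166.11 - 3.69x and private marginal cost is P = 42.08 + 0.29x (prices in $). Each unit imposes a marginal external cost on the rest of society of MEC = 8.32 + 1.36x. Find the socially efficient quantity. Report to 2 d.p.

x* = 21.67

Social marginal cost = private MC + MEC = 50.40 + 1.65x.
Set SMC = demand: 50.40 + 1.65x = 166.11 - 3.69x → x* = 21.6685.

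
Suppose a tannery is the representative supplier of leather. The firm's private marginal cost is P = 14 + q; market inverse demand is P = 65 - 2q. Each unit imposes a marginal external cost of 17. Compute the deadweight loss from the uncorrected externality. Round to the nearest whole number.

DWL = 48

Market equilibrium (private): 14 + q = 65 - 2q → q_m = 17.0000.
Social marginal cost = private MC + MEC = 31 + q.
Set SMC = demand: 31 + q = 65 - 2q → q* = 11.3333.
Height of the DWL triangle at q_m is SMC(q_m) − demand(q_m) = MEC(q_m) = 17.0000.
DWL = ½ × 5.6667 × 17.0000 = 48.1670.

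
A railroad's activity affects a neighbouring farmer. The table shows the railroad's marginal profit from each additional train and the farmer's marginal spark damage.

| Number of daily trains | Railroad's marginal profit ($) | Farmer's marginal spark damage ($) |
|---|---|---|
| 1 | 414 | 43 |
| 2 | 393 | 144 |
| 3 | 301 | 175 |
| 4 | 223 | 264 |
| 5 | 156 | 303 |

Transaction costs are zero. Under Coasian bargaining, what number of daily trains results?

3

Bargaining reaches the level where marginal profit last exceeds marginal spark damage.
That holds through level 3 (301 ≥ 175) but not at 4 (223 < 264).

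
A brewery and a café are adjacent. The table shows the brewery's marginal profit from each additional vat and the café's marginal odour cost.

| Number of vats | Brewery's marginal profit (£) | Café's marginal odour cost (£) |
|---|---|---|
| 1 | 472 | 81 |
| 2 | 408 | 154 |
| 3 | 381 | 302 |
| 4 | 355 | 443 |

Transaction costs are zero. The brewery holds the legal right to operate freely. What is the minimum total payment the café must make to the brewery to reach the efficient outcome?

Left alone the brewery would choose level 4 (marginal profit stays positive).
Efficient level: k* = 3 (marginal profit ≥ marginal odour cost through 3).
The café must at least cover the brewery's forgone profit from cutting 4→3: 355 = 355.

£355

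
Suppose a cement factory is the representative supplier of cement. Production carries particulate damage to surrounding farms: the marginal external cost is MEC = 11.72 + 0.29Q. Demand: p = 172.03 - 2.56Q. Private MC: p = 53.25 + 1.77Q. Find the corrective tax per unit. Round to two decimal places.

tax = 18.44 per unit

Social marginal cost = private MC + MEC = 64.97 + 2.06Q.
Set SMC = demand: 64.97 + 2.06Q = 172.03 - 2.56Q → Q* = 23.1732.
The Pigouvian tax equals MEC at Q*: 11.72 + 0.29×23.1732 = 18.4402.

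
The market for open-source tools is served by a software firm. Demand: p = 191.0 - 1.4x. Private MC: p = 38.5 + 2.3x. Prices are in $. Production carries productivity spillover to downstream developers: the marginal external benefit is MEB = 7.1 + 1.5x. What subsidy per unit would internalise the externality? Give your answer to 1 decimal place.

subsidy = $115.9 per unit

Social marginal cost = private MC − MEB = 31.4 + 0.8x.
Set SMC = demand: 31.4 + 0.8x = 191.0 - 1.4x → x* = 72.5455.
The Pigouvian subsidy equals MEB at x*: 7.1 + 1.5×72.5455 = 115.9183.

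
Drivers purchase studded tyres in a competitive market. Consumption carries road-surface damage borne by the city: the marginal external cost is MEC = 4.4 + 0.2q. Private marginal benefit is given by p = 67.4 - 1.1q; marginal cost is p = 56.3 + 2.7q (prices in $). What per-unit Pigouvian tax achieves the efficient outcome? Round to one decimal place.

Social marginal benefit = demand − MEC = 63.0 - 1.3q.
Set SMB = MC: 63.0 - 1.3q = 56.3 + 2.7q → q* = 1.6750.
The Pigouvian tax equals MEC at q*: 4.4 + 0.2×1.6750 = 4.7350.

tax = $4.7 per unit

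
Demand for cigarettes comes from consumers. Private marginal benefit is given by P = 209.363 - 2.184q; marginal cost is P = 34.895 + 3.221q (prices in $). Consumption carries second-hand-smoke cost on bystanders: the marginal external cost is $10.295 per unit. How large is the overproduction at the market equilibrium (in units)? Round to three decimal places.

1.905 units

Market equilibrium (private): 34.895 + 3.221q = 209.363 - 2.184q → q_m = 32.2790.
Social marginal benefit = demand − MEC = 199.068 - 2.184q.
Set SMB = MC: 199.068 - 2.184q = 34.895 + 3.221q → q* = 30.3743.
Gap = |32.2790 − 30.3743| = 1.9047.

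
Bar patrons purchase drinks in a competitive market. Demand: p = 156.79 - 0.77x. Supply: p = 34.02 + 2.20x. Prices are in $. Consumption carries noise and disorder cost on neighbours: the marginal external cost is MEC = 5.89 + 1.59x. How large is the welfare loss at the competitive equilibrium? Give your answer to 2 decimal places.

Market equilibrium (private): 34.02 + 2.20x = 156.79 - 0.77x → x_m = 41.3367.
Social marginal benefit = demand − MEC = 150.90 - 2.36x.
Set SMB = MC: 150.90 - 2.36x = 34.02 + 2.20x → x* = 25.6316.
Between x* and x_m the wedge MC − SMB runs linearly from 0 to MEC(x_m), so the loss is a triangle.
DWL = ½ × 15.7051 × 71.6154 = 562.3635.

DWL = $562.36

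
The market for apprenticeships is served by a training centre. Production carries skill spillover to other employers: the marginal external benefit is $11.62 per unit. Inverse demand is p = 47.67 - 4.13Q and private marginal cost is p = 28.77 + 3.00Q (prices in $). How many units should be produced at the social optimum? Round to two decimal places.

Q* = 4.28

Social marginal cost = private MC − MEB = 17.15 + 3.00Q.
Set SMC = demand: 17.15 + 3.00Q = 47.67 - 4.13Q → Q* = 4.2805.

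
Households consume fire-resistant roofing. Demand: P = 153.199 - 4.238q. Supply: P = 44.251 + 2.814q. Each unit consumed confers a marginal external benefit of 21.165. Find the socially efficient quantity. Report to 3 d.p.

Social marginal benefit = demand + MEB = 174.364 - 4.238q.
Set SMB = MC: 174.364 - 4.238q = 44.251 + 2.814q → q* = 18.4505.

q* = 18.451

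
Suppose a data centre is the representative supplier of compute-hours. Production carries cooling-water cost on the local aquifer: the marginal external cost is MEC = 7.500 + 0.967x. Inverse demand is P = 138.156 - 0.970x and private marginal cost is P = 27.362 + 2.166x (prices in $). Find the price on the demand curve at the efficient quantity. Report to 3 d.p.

Social marginal cost = private MC + MEC = 34.862 + 3.133x.
Set SMC = demand: 34.862 + 3.133x = 138.156 - 0.970x → x* = 25.1752.
Consumer price on the demand curve at x*: 138.156 − 0.970×25.1752 = 113.7361.

P = $113.736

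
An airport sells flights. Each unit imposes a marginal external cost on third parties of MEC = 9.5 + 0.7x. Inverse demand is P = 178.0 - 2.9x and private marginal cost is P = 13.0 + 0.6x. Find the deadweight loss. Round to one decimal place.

Market equilibrium (private): 13.0 + 0.6x = 178.0 - 2.9x → x_m = 47.1429.
Social marginal cost = private MC + MEC = 22.5 + 1.3x.
Set SMC = demand: 22.5 + 1.3x = 178.0 - 2.9x → x* = 37.0238.
The loss is the area between SMC and demand from x* to x_m; with linear curves that's a triangle of height MEC(x_m).
DWL = ½ × 10.1191 × 42.5000 = 215.0309.

DWL = 215.0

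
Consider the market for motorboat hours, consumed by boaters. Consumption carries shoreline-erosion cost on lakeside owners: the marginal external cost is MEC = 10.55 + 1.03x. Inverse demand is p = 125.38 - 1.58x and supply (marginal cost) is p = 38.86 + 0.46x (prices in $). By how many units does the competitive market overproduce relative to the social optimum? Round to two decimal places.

Market equilibrium (private): 38.86 + 0.46x = 125.38 - 1.58x → x_m = 42.4118.
Social marginal benefit = demand − MEC = 114.83 - 2.61x.
Set SMB = MC: 114.83 - 2.61x = 38.86 + 0.46x → x* = 24.7459.
Gap = |42.4118 − 24.7459| = 17.6659.

17.67 units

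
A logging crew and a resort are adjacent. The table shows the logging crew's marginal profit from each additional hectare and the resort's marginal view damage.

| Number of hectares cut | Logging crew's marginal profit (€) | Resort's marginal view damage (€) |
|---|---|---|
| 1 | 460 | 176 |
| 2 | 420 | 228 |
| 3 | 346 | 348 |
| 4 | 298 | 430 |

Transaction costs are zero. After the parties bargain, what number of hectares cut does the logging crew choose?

Bargaining reaches the level where marginal profit last exceeds marginal view damage.
That holds through level 2 (420 ≥ 228) but not at 3 (346 < 348).

2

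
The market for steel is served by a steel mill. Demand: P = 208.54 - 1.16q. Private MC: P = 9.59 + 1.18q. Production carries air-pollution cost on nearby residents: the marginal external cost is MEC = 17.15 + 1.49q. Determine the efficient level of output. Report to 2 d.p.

q* = 47.47

Social marginal cost = private MC + MEC = 26.74 + 2.67q.
Set SMC = demand: 26.74 + 2.67q = 208.54 - 1.16q → q* = 47.4674.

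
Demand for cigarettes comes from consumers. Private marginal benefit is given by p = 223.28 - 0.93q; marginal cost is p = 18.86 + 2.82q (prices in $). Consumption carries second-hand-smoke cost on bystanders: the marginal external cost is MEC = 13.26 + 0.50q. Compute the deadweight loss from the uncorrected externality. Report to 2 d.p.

DWL = $193.12

Market equilibrium (private): 18.86 + 2.82q = 223.28 - 0.93q → q_m = 54.5120.
Social marginal benefit = demand − MEC = 210.02 - 1.43q.
Set SMB = MC: 210.02 - 1.43q = 18.86 + 2.82q → q* = 44.9788.
Between q* and q_m the wedge MC − SMB runs linearly from 0 to MEC(q_m), so the loss is a triangle.
DWL = ½ × 9.5332 × 40.5160 = 193.1236.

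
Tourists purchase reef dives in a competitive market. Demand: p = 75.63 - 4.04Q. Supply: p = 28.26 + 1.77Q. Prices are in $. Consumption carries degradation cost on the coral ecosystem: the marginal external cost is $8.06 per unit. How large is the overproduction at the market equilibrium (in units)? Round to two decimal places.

1.39 units

Market equilibrium (private): 28.26 + 1.77Q = 75.63 - 4.04Q → Q_m = 8.1532.
Social marginal benefit = demand − MEC = 67.57 - 4.04Q.
Set SMB = MC: 67.57 - 4.04Q = 28.26 + 1.77Q → Q* = 6.7659.
Gap = |8.1532 − 6.7659| = 1.3873.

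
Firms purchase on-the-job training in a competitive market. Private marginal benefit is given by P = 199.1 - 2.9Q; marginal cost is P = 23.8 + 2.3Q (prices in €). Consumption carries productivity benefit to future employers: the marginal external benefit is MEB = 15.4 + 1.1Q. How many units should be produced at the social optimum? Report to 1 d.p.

Q* = 46.5

Social marginal benefit = demand + MEB = 214.5 - 1.8Q.
Set SMB = MC: 214.5 - 1.8Q = 23.8 + 2.3Q → Q* = 46.5122.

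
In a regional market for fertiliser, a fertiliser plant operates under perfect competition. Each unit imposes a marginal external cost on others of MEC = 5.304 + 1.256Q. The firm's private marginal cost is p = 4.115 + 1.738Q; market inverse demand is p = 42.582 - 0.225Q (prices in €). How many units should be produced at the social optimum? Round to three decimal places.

Q* = 10.302

Social marginal cost = private MC + MEC = 9.419 + 2.994Q.
Set SMC = demand: 9.419 + 2.994Q = 42.582 - 0.225Q → Q* = 10.3023.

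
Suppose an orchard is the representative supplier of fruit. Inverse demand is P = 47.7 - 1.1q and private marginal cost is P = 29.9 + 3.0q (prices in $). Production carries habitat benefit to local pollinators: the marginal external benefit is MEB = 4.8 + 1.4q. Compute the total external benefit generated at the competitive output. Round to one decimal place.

$34.0

Market equilibrium (private): 29.9 + 3.0q = 47.7 - 1.1q → q_m = 4.3415.
Total external benefit = ∫₀^{q_m} (4.8 + 1.4q) dq = 4.8×4.3415 + ½×1.4×4.3415² = 34.0332.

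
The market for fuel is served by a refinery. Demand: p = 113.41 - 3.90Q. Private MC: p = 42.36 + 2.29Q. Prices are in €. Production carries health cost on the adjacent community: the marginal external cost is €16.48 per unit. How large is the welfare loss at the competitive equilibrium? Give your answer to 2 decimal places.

DWL = €21.94

Market equilibrium (private): 42.36 + 2.29Q = 113.41 - 3.90Q → Q_m = 11.4782.
Social marginal cost = private MC + MEC = 58.84 + 2.29Q.
Set SMC = demand: 58.84 + 2.29Q = 113.41 - 3.90Q → Q* = 8.8158.
The loss is the area between SMC and demand from Q* to Q_m; with linear curves that's a triangle of height MEC(Q_m).
DWL = ½ × 2.6624 × 16.4800 = 21.9382.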